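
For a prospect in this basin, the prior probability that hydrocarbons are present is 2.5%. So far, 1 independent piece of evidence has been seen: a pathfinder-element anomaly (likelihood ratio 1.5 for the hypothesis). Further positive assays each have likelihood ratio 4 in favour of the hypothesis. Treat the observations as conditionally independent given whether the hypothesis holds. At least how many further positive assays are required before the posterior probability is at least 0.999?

Prior odds = 0.025/0.975 = 1/39.
Bayes factor of the evidence already in hand = 1.5.
Odds after that evidence = (1/39) × 1.5 = 1/26.
Target odds = 0.999/0.001 = 999.
Need 4ⁿ ≥ 999 ÷ (1/26) = 25974.
4⁷ = 16384 falls short of 25974 but 4⁸ = 65536 reaches it, so n = 8.

8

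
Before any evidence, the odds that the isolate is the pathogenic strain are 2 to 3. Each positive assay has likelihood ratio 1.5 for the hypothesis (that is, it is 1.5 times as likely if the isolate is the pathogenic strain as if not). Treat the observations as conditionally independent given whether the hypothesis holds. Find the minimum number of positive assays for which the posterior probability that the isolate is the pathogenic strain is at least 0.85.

6

Prior odds = 2/3.
Likelihood ratio per positive assay = 1.5.
Target odds: 0.85 ÷ 0.15 = 17/3.
Require 1.5ⁿ ≥ 17/3 ÷ (2/3) = 8.5.
1.5⁵ = 7.59375 falls short of 8.5 but 1.5⁶ = 11.390625 reaches it, so n = 6.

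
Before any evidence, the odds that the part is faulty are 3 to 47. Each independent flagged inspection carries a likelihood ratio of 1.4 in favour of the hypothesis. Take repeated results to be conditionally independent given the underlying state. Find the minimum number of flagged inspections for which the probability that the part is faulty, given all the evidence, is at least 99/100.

22

Prior odds = 3/47.
Likelihood ratio per flagged inspection = 1.4.
Target posterior odds = 0.99/0.01 = 99.
Need (3/47) × 1.4ⁿ ≥ 99, i.e. 1.4ⁿ ≥ 1551.
1.4²¹ ≈1171.36 falls short of 1551 but 1.4²² ≈1639.9 reaches it, so n = 22.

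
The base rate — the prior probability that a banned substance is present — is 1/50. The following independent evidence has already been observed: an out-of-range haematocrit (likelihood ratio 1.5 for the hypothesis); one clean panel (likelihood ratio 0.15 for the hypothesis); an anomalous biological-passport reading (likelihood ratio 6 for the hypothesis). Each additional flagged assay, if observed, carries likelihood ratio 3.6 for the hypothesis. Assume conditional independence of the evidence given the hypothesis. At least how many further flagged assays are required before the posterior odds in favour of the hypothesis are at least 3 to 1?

Prior odds = 0.02/0.98 = 1/49.
Combined Bayes factor of the evidence already in hand = 1.5 × 0.15 × 6 = 1.35.
Odds after that evidence = (1/49) × 1.35 = 27/980.
Target odds = 3.
Need 3.6ⁿ ≥ 3 ÷ (27/980) = 980/9.
3.6³ = 46.656 falls short of 980/9 but 3.6⁴ = 167.9616 reaches it, so n = 4.

4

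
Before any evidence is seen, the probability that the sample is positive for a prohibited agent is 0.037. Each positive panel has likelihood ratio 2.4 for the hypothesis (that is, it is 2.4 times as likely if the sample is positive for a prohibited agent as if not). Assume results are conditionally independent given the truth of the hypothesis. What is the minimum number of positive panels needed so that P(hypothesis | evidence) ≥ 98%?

Prior odds: 0.037 ÷ 0.963 = 37/963.
Likelihood ratio per positive panel = 2.4.
Target odds: 0.98 ÷ 0.02 = 49.
Require 2.4ⁿ ≥ 49 ÷ (37/963) = 47187/37.
2.4⁸ = 429981696/390625 falls short of 47187/37 but 2.4⁹ ≈2641.81 reaches it, so n = 9.

9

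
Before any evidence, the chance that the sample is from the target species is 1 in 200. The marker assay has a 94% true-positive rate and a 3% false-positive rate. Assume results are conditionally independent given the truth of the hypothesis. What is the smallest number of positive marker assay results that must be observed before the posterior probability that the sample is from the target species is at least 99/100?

3

Prior odds: 0.005 ÷ 0.995 = 1/199.
Likelihood ratio of a positive result = 0.94/0.03 = 94/3.
Target posterior odds = 0.99/0.01 = 99.
Need (1/199) × (94/3)ⁿ ≥ 99, i.e. (94/3)ⁿ ≥ 19701.
(94/3)² = 8836/9 falls short of 19701 but (94/3)³ = 830584/27 reaches it, so n = 3.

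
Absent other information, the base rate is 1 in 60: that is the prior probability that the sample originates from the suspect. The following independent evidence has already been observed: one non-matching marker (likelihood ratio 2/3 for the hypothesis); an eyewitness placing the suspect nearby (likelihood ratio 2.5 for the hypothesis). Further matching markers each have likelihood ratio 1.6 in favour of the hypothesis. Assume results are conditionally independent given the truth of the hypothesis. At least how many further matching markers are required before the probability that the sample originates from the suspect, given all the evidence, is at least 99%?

Prior odds = (1/60)/(59/60) = 1/59.
Combined Bayes factor of the evidence already in hand = (2/3) × 2.5 = 5/3.
Odds after that evidence = (1/59) × 5/3 = 5/177.
Target odds = 0.99/0.01 = 99.
Need 1.6ⁿ ≥ 99 ÷ (5/177) = 3504.6.
1.6¹⁷ ≈2951.48 falls short of 3504.6 but 1.6¹⁸ ≈4722.37 reaches it, so n = 18.

18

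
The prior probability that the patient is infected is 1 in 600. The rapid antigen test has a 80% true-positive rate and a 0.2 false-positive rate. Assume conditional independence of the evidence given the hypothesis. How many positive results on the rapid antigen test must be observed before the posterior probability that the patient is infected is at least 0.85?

6

Prior odds: (1/600) ÷ (599/600) = 1/599.
Likelihood ratio of a positive result = 0.8/0.2 = 4.
Target odds: 0.85 ÷ 0.15 = 17/3.
Require 4ⁿ ≥ 17/3 ÷ (1/599) = 10183/3.
4⁵ = 1024 falls short of 10183/3 but 4⁶ = 4096 reaches it, so n = 6.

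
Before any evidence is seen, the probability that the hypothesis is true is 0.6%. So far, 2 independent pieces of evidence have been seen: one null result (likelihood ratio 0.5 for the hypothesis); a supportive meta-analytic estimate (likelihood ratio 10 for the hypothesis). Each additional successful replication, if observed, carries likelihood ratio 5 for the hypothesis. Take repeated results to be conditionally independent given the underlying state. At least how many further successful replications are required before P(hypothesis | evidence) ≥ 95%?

5

Prior odds = 0.006/0.994 = 3/497.
Combined Bayes factor of the evidence already in hand = 0.5 × 10 = 5.
Odds after that evidence = (3/497) × 5 = 15/497.
Target odds = 0.95/0.05 = 19.
Need 5ⁿ ≥ 19 ÷ (15/497) = 9443/15.
5⁴ = 625 falls short of 9443/15 but 5⁵ = 3125 reaches it, so n = 5.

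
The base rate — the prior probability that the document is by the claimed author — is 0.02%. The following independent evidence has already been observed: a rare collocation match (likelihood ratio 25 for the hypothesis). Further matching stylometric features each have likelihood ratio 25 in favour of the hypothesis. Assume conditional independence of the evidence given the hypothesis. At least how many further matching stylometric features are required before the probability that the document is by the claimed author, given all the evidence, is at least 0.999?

4

Prior odds = 0.0002/0.9998 = 1/4999.
Bayes factor of the evidence already in hand = 25.
Odds after that evidence = (1/4999) × 25 = 25/4999.
Target odds = 0.999/0.001 = 999.
Need 25ⁿ ≥ 999 ÷ (25/4999) = 199760.04.
25³ = 15625 falls short of 199760.04 but 25⁴ = 390625 reaches it, so n = 4.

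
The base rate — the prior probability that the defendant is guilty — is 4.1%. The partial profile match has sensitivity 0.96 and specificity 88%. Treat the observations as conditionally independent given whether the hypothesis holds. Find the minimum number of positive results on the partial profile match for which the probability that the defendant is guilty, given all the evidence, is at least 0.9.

Prior odds: 0.041 ÷ 0.959 = 41/959.
False-positive rate = 1 − 0.88 = 0.12; likelihood ratio of a positive = 0.96/0.12 = 8.
Target posterior odds = 0.9/0.1 = 9.
Require 8ⁿ ≥ 9 ÷ (41/959) = 8631/41.
8² = 64 falls short of 8631/41 but 8³ = 512 reaches it, so n = 3.

3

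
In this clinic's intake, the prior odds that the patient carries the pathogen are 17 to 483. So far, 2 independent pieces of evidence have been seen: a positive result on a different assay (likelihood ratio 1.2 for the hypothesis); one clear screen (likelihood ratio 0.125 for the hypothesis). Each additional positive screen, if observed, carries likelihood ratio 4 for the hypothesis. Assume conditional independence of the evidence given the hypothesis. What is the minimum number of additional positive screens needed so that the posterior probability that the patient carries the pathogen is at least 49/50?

Prior odds = 17/483.
Combined Bayes factor of the evidence already in hand = 1.2 × 0.125 = 0.15.
Odds after that evidence = (17/483) × 0.15 = 17/3220.
Target odds = 0.98/0.02 = 49.
Need 4ⁿ ≥ 49 ÷ (17/3220) = 157780/17.
4⁶ = 4096 falls short of 157780/17 but 4⁷ = 16384 reaches it, so n = 7.

7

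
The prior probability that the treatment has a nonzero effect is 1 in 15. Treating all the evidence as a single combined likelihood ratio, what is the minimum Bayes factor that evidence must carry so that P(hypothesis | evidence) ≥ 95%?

Prior odds = (1/15)/(14/15) = 1/14.
Target odds = 0.95/0.05 = 19.
Required Bayes factor = 19 ÷ (1/14) = 266.

266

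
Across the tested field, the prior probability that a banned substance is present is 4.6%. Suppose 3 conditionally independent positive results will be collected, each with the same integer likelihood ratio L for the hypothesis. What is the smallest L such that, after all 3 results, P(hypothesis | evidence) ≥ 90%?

6

Prior odds = 0.046/0.954 = 23/477.
Target odds = 0.9/0.1 = 9.
Need L³ ≥ 9 ÷ (23/477) = 4293/23.
5³ = 125 < 4293/23 ≤ 216 = 6³, so L = 6.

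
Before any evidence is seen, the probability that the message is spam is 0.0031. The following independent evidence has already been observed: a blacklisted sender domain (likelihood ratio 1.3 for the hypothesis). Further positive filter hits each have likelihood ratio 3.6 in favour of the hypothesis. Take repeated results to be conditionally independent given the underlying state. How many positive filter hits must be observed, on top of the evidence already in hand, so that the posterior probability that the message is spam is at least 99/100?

Prior odds = 0.0031/0.9969 = 31/9969.
Bayes factor of the evidence already in hand = 1.3.
Odds after that evidence = (31/9969) × 1.3 = 403/99690.
Target odds = 0.99/0.01 = 99.
Need 3.6ⁿ ≥ 99 ÷ (403/99690) = 9869310/403.
3.6⁷ = 612220032/78125 falls short of 9869310/403 but 3.6⁸ ≈28211.1 reaches it, so n = 8.

8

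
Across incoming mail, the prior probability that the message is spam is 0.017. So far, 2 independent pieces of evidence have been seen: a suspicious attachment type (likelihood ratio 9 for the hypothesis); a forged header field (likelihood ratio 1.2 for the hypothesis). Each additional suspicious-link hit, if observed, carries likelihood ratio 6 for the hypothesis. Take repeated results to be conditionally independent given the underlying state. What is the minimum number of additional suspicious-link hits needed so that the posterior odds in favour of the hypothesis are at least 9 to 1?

Prior odds = 0.017/0.983 = 17/983.
Combined Bayes factor of the evidence already in hand = 9 × 1.2 = 10.8.
Odds after that evidence = (17/983) × 10.8 = 918/4915.
Target odds = 9.
Need 6ⁿ ≥ 9 ÷ (918/4915) = 4915/102.
6² = 36 falls short of 4915/102 but 6³ = 216 reaches it, so n = 3.

3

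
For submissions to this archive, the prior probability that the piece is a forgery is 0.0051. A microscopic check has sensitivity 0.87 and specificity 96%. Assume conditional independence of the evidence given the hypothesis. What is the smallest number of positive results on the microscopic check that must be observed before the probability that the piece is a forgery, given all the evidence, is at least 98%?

3

Prior odds = 0.0051/0.9949 = 51/9949.
False-positive rate = 1 − 0.96 = 0.04; likelihood ratio of a positive = 0.87/0.04 = 21.75.
Target odds: 0.98 ÷ 0.02 = 49.
Need (51/9949) × 21.75ⁿ ≥ 49, i.e. 21.75ⁿ ≥ 487501/51.
21.75² = 473.0625 falls short of 487501/51 but 21.75³ = 658503/64 reaches it, so n = 3.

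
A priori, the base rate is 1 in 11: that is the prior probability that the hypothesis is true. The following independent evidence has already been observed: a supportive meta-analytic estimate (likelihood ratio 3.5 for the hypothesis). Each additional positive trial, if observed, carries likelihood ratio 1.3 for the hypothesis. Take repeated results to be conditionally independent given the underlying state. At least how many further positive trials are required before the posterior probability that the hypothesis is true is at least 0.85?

11

Prior odds = (1/11)/(10/11) = 0.1.
Bayes factor of the evidence already in hand = 3.5.
Odds after that evidence = 0.1 × 3.5 = 0.35.
Target odds = 0.85/0.15 = 17/3.
Need 1.3ⁿ ≥ 17/3 ÷ 0.35 = 340/21.
1.3¹⁰ ≈13.7858 falls short of 340/21 but 1.3¹¹ ≈17.9216 reaches it, so n = 11.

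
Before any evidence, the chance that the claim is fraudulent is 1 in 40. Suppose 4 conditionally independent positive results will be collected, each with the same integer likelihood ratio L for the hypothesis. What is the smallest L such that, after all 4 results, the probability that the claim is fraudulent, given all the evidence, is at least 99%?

8

Prior odds = 0.025/0.975 = 1/39.
Target odds = 0.99/0.01 = 99.
Need L⁴ ≥ 99 ÷ (1/39) = 3861.
7⁴ = 2401 < 3861 ≤ 4096 = 8⁴, so L = 8.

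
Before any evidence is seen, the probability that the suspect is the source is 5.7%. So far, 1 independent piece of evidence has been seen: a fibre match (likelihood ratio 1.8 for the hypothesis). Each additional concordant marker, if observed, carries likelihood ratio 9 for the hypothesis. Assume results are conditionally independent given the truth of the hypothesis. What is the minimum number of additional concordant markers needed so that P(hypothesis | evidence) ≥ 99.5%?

Prior odds = 0.057/0.943 = 57/943.
Bayes factor of the evidence already in hand = 1.8.
Odds after that evidence = (57/943) × 1.8 = 513/4715.
Target odds = 0.995/0.005 = 199.
Need 9ⁿ ≥ 199 ÷ (513/4715) = 938285/513.
9³ = 729 falls short of 938285/513 but 9⁴ = 6561 reaches it, so n = 4.

4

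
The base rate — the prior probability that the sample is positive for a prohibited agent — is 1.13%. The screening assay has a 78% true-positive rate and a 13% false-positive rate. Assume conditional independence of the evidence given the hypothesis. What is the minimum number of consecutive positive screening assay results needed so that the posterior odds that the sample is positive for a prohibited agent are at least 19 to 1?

Prior odds = 0.0113/0.9887 = 113/9887.
Likelihood ratio of a positive result = 0.78/0.13 = 6.
Target odds = 19.
Require 6ⁿ ≥ 19 ÷ (113/9887) = 187853/113.
6⁴ = 1296 falls short of 187853/113 but 6⁵ = 7776 reaches it, so n = 5.

5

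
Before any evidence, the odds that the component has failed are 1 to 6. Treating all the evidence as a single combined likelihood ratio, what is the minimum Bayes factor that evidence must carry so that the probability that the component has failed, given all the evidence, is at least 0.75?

18

Prior odds = 1/6.
Target odds = 0.75/0.25 = 3.
Required Bayes factor = 3 ÷ (1/6) = 18.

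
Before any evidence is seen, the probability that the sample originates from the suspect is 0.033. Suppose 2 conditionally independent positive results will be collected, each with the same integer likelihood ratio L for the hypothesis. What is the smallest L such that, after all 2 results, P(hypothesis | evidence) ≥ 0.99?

54

Prior odds = 0.033/0.967 = 33/967.
Target odds = 0.99/0.01 = 99.
Need L² ≥ 99 ÷ (33/967) = 2901.
53² = 2809 < 2901 ≤ 2916 = 54², so L = 54.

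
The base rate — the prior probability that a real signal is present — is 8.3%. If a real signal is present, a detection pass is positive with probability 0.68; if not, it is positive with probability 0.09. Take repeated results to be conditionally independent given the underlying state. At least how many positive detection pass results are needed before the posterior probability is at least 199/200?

4

Prior odds: 0.083 ÷ 0.917 = 83/917.
Likelihood ratio of a positive = 0.68/0.09 = 68/9.
Target odds: 0.995 ÷ 0.005 = 199.
Need (83/917) × (68/9)ⁿ ≥ 199, i.e. (68/9)ⁿ ≥ 182483/83.
(68/9)³ = 314432/729 falls short of 182483/83 but (68/9)⁴ = 21381376/6561 reaches it, so n = 4.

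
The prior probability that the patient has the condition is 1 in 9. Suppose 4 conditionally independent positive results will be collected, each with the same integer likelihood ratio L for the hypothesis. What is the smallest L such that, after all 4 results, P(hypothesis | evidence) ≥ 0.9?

Prior odds = (1/9)/(8/9) = 0.125.
Target odds = 0.9/0.1 = 9.
Need L⁴ ≥ 9 ÷ 0.125 = 72.
2⁴ = 16 < 72 ≤ 81 = 3⁴, so L = 3.

3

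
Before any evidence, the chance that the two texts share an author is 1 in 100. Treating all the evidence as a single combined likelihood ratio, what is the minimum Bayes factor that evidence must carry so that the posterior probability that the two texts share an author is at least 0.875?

693

Prior odds = 0.01/0.99 = 1/99.
Target odds = 0.875/0.125 = 7.
Required Bayes factor = 7 ÷ (1/99) = 693.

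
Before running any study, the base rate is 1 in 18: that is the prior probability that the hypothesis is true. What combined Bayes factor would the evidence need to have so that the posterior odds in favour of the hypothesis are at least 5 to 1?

85

Prior odds = (1/18)/(17/18) = 1/17.
Target odds = 5.
Required Bayes factor = 5 ÷ (1/17) = 85.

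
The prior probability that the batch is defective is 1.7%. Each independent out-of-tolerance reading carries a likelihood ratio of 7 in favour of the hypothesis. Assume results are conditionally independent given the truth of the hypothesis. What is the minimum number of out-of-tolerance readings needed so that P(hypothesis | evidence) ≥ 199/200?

5

Prior odds = 0.017/0.983 = 17/983.
Likelihood ratio per out-of-tolerance reading = 7.
Target odds: 0.995 ÷ 0.005 = 199.
Require 7ⁿ ≥ 199 ÷ (17/983) = 195617/17.
7⁴ = 2401 falls short of 195617/17 but 7⁵ = 16807 reaches it, so n = 5.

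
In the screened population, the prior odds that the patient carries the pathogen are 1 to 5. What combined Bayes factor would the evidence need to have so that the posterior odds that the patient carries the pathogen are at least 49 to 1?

Prior odds = 0.2.
Target odds = 49.
Required Bayes factor = 49 ÷ 0.2 = 245.

245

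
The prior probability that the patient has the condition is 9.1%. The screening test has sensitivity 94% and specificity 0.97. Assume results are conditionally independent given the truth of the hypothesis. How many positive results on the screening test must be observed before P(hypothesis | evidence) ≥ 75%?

Prior odds = 0.091/0.909 = 91/909.
False-positive rate = 1 − 0.97 = 0.03; likelihood ratio of a positive = 0.94/0.03 = 94/3.
Target posterior odds = 0.75/0.25 = 3.
Need (91/909) × (94/3)ⁿ ≥ 3, i.e. (94/3)ⁿ ≥ 2727/91.
(94/3)¹ = 94/3, which meets the required 2727/91; so n = 1.

1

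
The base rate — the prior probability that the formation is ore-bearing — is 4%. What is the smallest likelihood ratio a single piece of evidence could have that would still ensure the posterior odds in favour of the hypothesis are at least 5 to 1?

Prior odds = 0.04/0.96 = 1/24.
Target odds = 5.
Required Bayes factor = 5 ÷ (1/24) = 120.

120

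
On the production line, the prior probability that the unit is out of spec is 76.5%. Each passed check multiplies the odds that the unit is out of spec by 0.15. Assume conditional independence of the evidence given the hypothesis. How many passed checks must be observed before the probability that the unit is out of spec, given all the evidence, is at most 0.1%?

Prior odds: 0.765 ÷ 0.235 = 153/47.
Likelihood ratio per passed check = 0.15.
Target odds: 0.001 ÷ 0.999 = 1/999.
Need (153/47) × 0.15ⁿ ≤ 1/999, i.e. 0.15ⁿ ≤ 47/152847.
0.15⁴ = 81/160000 is still above 47/152847 but 0.15⁵ = 243/3200000 is at or below it, so n = 5.

5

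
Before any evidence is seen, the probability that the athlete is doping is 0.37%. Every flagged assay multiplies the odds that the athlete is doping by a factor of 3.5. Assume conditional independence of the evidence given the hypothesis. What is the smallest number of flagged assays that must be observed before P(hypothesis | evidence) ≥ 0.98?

Prior odds: 0.0037 ÷ 0.9963 = 37/9963.
Likelihood ratio per flagged assay = 3.5.
Target odds: 0.98 ÷ 0.02 = 49.
Need (37/9963) × 3.5ⁿ ≥ 49, i.e. 3.5ⁿ ≥ 488187/37.
3.5⁷ = 823543/128 falls short of 488187/37 but 3.5⁸ = 5764801/256 reaches it, so n = 8.

8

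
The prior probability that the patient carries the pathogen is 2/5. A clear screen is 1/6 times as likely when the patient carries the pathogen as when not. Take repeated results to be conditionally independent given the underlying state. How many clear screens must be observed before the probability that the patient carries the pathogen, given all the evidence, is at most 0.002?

Prior odds = 0.4/0.6 = 2/3.
Likelihood ratio per clear screen = 1/6.
Target posterior odds = 0.002/0.998 = 1/499.
Require (1/6)ⁿ ≤ 1/499 ÷ (2/3) = 3/998.
(1/6)³ = 1/216 is still above 3/998 but (1/6)⁴ = 1/1296 is at or below it, so n = 4.

4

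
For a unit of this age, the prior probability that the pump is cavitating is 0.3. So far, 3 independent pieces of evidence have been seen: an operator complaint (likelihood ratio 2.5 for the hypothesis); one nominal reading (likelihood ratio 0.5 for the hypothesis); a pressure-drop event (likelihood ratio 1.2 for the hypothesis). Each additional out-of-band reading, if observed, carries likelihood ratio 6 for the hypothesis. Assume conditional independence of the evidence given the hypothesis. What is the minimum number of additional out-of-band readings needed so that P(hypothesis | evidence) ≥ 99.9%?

5

Prior odds = 0.3/0.7 = 3/7.
Combined Bayes factor of the evidence already in hand = 2.5 × 0.5 × 1.2 = 1.5.
Odds after that evidence = (3/7) × 1.5 = 9/14.
Target odds = 0.999/0.001 = 999.
Need 6ⁿ ≥ 999 ÷ (9/14) = 1554.
6⁴ = 1296 falls short of 1554 but 6⁵ = 7776 reaches it, so n = 5.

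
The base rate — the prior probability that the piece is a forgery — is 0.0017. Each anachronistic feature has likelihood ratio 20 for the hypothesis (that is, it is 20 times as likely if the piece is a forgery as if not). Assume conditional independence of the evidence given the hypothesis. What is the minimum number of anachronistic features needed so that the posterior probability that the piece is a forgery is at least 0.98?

4

Prior odds = 0.0017/0.9983 = 17/9983.
Likelihood ratio per anachronistic feature = 20.
Target odds: 0.98 ÷ 0.02 = 49.
Need (17/9983) × 20ⁿ ≥ 49, i.e. 20ⁿ ≥ 489167/17.
20³ = 8000 falls short of 489167/17 but 20⁴ = 160000 reaches it, so n = 4.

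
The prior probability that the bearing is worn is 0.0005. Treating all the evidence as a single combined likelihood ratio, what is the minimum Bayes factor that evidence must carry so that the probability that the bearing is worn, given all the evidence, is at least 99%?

197901

Prior odds = 0.0005/0.9995 = 1/1999.
Target odds = 0.99/0.01 = 99.
Required Bayes factor = 99 ÷ (1/1999) = 197901.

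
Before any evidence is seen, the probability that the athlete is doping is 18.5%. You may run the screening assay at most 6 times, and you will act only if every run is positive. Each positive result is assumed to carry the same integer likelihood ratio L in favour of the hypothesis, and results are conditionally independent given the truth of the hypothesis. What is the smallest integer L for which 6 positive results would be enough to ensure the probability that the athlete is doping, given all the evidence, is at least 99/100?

Prior odds = 0.185/0.815 = 37/163.
Target odds = 0.99/0.01 = 99.
Need L⁶ ≥ 99 ÷ (37/163) = 16137/37.
2⁶ = 64 < 16137/37 ≤ 729 = 3⁶, so L = 3.

3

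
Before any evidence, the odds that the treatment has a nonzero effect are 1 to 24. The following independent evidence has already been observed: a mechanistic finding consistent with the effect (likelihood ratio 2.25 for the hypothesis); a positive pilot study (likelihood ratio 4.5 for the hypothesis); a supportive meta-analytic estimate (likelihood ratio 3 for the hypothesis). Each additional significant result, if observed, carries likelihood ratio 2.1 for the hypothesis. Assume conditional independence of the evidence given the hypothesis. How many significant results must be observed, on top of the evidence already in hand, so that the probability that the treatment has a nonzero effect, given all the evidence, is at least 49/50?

Prior odds = 1/24.
Combined Bayes factor of the evidence already in hand = 2.25 × 4.5 × 3 = 30.375.
Odds after that evidence = (1/24) × 30.375 = 1.265625.
Target odds = 0.98/0.02 = 49.
Need 2.1ⁿ ≥ 49 ÷ 1.265625 = 3136/81.
2.1⁴ = 19.4481 falls short of 3136/81 but 2.1⁵ = 4084101/100000 reaches it, so n = 5.

5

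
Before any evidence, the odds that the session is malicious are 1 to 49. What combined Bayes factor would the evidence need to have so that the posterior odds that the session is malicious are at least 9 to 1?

Prior odds = 1/49.
Target odds = 9.
Required Bayes factor = 9 ÷ (1/49) = 441.

441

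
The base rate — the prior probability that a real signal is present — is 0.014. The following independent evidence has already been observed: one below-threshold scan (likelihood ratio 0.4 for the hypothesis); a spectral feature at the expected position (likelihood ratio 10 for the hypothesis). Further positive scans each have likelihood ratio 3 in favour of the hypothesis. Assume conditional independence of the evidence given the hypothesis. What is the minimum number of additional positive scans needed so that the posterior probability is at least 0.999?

Prior odds = 0.014/0.986 = 7/493.
Combined Bayes factor of the evidence already in hand = 0.4 × 10 = 4.
Odds after that evidence = (7/493) × 4 = 28/493.
Target odds = 0.999/0.001 = 999.
Need 3ⁿ ≥ 999 ÷ (28/493) = 492507/28.
3⁸ = 6561 falls short of 492507/28 but 3⁹ = 19683 reaches it, so n = 9.

9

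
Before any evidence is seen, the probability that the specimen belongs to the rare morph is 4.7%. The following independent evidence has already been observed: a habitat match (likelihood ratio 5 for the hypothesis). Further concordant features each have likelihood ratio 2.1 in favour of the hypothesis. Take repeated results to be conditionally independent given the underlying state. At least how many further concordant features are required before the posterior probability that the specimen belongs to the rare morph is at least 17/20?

5

Prior odds = 0.047/0.953 = 47/953.
Bayes factor of the evidence already in hand = 5.
Odds after that evidence = (47/953) × 5 = 235/953.
Target odds = 0.85/0.15 = 17/3.
Need 2.1ⁿ ≥ 17/3 ÷ (235/953) = 16201/705.
2.1⁴ = 19.4481 falls short of 16201/705 but 2.1⁵ = 4084101/100000 reaches it, so n = 5.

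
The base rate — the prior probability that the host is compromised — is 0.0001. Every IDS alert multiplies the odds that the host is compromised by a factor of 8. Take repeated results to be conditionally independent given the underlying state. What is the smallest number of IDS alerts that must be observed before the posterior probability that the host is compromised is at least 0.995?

Prior odds: 0.0001 ÷ 0.9999 = 1/9999.
Likelihood ratio per IDS alert = 8.
Target odds: 0.995 ÷ 0.005 = 199.
Require 8ⁿ ≥ 199 ÷ (1/9999) = 1989801.
8⁶ = 262144 falls short of 1989801 but 8⁷ = 2097152 reaches it, so n = 7.

7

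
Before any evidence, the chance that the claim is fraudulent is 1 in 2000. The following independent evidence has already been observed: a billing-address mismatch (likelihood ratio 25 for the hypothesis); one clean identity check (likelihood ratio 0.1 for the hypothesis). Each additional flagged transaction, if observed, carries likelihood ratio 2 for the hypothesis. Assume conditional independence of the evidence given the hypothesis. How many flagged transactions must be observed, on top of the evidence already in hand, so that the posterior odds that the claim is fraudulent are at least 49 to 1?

Prior odds = 0.0005/0.9995 = 1/1999.
Combined Bayes factor of the evidence already in hand = 25 × 0.1 = 2.5.
Odds after that evidence = (1/1999) × 2.5 = 5/3998.
Target odds = 49.
Need 2ⁿ ≥ 49 ÷ (5/3998) = 39180.4.
2¹⁵ = 32768 falls short of 39180.4 but 2¹⁶ = 65536 reaches it, so n = 16.

16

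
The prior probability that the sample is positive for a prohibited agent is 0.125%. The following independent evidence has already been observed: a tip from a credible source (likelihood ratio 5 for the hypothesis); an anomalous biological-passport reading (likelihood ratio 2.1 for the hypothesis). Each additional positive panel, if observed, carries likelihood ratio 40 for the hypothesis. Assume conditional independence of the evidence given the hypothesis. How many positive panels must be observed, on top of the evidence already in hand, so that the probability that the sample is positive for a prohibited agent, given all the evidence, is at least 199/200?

3

Prior odds = 0.00125/0.99875 = 1/799.
Combined Bayes factor of the evidence already in hand = 5 × 2.1 = 10.5.
Odds after that evidence = (1/799) × 10.5 = 21/1598.
Target odds = 0.995/0.005 = 199.
Need 40ⁿ ≥ 199 ÷ (21/1598) = 318002/21.
40² = 1600 falls short of 318002/21 but 40³ = 64000 reaches it, so n = 3.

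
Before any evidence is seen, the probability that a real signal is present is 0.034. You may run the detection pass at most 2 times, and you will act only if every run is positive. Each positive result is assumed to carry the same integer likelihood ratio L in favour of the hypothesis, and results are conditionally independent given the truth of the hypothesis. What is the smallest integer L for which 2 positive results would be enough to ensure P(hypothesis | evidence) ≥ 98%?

Prior odds = 0.034/0.966 = 17/483.
Target odds = 0.98/0.02 = 49.
Need L² ≥ 49 ÷ (17/483) = 23667/17.
37² = 1369 < 23667/17 ≤ 1444 = 38², so L = 38.

38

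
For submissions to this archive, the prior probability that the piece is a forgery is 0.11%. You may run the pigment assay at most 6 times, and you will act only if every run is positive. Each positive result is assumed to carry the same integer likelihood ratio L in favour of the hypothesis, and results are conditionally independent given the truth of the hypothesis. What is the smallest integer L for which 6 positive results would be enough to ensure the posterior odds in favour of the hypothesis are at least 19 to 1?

6

Prior odds = 0.0011/0.9989 = 11/9989.
Target odds = 19.
Need L⁶ ≥ 19 ÷ (11/9989) = 189791/11.
5⁶ = 15625 < 189791/11 ≤ 46656 = 6⁶, so L = 6.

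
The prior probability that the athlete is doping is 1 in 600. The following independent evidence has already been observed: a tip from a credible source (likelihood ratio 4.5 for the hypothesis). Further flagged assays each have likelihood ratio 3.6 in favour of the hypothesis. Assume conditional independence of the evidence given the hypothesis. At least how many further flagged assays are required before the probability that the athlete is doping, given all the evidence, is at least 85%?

6

Prior odds = (1/600)/(599/600) = 1/599.
Bayes factor of the evidence already in hand = 4.5.
Odds after that evidence = (1/599) × 4.5 = 9/1198.
Target odds = 0.85/0.15 = 17/3.
Need 3.6ⁿ ≥ 17/3 ÷ (9/1198) = 20366/27.
3.6⁵ = 604.66176 falls short of 20366/27 but 3.6⁶ = 34012224/15625 reaches it, so n = 6.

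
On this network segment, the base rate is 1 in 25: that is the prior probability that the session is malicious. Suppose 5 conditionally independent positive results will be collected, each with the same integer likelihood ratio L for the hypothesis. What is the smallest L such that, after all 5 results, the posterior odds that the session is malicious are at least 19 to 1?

4

Prior odds = 0.04/0.96 = 1/24.
Target odds = 19.
Need L⁵ ≥ 19 ÷ (1/24) = 456.
3⁵ = 243 < 456 ≤ 1024 = 4⁵, so L = 4.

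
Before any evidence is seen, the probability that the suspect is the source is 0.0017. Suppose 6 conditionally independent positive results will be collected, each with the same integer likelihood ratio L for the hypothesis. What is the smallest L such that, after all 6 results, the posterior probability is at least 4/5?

Prior odds = 0.0017/0.9983 = 17/9983.
Target odds = 0.8/0.2 = 4.
Need L⁶ ≥ 4 ÷ (17/9983) = 39932/17.
3⁶ = 729 < 39932/17 ≤ 4096 = 4⁶, so L = 4.

4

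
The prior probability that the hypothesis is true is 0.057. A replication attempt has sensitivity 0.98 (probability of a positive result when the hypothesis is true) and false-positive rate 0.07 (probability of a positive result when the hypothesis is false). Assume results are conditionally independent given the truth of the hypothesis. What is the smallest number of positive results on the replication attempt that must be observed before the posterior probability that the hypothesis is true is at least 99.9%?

Prior odds: 0.057 ÷ 0.943 = 57/943.
Likelihood ratio of a positive result = 0.98/0.07 = 14.
Target posterior odds = 0.999/0.001 = 999.
Require 14ⁿ ≥ 999 ÷ (57/943) = 314019/19.
14³ = 2744 falls short of 314019/19 but 14⁴ = 38416 reaches it, so n = 4.

4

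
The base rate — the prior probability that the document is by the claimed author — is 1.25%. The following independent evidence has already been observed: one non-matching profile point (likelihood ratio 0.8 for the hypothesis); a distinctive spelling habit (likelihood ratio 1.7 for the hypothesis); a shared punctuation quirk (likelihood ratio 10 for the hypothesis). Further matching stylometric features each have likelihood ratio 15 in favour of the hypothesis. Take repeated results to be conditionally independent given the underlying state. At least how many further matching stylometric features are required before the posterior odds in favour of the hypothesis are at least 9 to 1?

Prior odds = 0.0125/0.9875 = 1/79.
Combined Bayes factor of the evidence already in hand = 0.8 × 1.7 × 10 = 13.6.
Odds after that evidence = (1/79) × 13.6 = 68/395.
Target odds = 9.
Need 15ⁿ ≥ 9 ÷ (68/395) = 3555/68.
15¹ = 15 falls short of 3555/68 but 15² = 225 reaches it, so n = 2.

2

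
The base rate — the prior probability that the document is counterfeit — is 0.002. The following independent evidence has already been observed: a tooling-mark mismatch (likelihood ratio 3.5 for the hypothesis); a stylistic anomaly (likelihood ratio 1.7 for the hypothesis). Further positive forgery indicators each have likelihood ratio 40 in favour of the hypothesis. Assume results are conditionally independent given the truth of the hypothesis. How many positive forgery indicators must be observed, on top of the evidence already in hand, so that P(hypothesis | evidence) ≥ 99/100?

3

Prior odds = 0.002/0.998 = 1/499.
Combined Bayes factor of the evidence already in hand = 3.5 × 1.7 = 5.95.
Odds after that evidence = (1/499) × 5.95 = 119/9980.
Target odds = 0.99/0.01 = 99.
Need 40ⁿ ≥ 99 ÷ (119/9980) = 988020/119.
40² = 1600 falls short of 988020/119 but 40³ = 64000 reaches it, so n = 3.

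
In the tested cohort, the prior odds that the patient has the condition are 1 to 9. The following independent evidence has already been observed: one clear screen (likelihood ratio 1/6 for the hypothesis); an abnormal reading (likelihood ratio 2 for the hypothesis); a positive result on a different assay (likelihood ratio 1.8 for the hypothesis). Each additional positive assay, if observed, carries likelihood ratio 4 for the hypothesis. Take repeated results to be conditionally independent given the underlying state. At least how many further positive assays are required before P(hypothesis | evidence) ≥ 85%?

Prior odds = 1/9.
Combined Bayes factor of the evidence already in hand = (1/6) × 2 × 1.8 = 0.6.
Odds after that evidence = (1/9) × 0.6 = 1/15.
Target odds = 0.85/0.15 = 17/3.
Need 4ⁿ ≥ 17/3 ÷ (1/15) = 85.
4³ = 64 falls short of 85 but 4⁴ = 256 reaches it, so n = 4.

4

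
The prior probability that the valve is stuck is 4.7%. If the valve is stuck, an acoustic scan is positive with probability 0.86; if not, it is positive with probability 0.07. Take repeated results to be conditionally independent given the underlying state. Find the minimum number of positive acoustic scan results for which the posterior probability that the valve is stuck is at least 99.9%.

Prior odds: 0.047 ÷ 0.953 = 47/953.
Likelihood ratio of a positive = 0.86/0.07 = 86/7.
Target posterior odds = 0.999/0.001 = 999.
Need (47/953) × (86/7)ⁿ ≥ 999, i.e. (86/7)ⁿ ≥ 952047/47.
(86/7)³ = 636056/343 falls short of 952047/47 but (86/7)⁴ = 54700816/2401 reaches it, so n = 4.

4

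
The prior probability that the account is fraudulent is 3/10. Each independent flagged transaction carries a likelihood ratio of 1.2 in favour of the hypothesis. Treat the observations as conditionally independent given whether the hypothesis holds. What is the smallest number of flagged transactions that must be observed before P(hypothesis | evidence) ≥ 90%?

17

Prior odds = 0.3/0.7 = 3/7.
Likelihood ratio per flagged transaction = 1.2.
Target posterior odds = 0.9/0.1 = 9.
Need (3/7) × 1.2ⁿ ≥ 9, i.e. 1.2ⁿ ≥ 21.
1.2¹⁶ ≈18.4884 falls short of 21 but 1.2¹⁷ ≈22.1861 reaches it, so n = 17.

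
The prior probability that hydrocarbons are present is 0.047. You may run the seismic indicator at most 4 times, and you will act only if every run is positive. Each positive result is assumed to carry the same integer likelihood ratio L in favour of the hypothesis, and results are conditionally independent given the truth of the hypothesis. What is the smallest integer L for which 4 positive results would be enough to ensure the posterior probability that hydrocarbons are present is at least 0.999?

12

Prior odds = 0.047/0.953 = 47/953.
Target odds = 0.999/0.001 = 999.
Need L⁴ ≥ 999 ÷ (47/953) = 952047/47.
11⁴ = 14641 < 952047/47 ≤ 20736 = 12⁴, so L = 12.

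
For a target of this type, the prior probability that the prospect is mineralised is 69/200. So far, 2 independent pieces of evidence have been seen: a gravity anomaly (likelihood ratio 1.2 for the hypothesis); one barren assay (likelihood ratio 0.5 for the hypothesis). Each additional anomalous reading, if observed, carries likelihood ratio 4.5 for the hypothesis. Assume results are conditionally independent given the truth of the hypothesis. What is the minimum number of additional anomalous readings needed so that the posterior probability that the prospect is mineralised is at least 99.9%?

6

Prior odds = 0.345/0.655 = 69/131.
Combined Bayes factor of the evidence already in hand = 1.2 × 0.5 = 0.6.
Odds after that evidence = (69/131) × 0.6 = 207/655.
Target odds = 0.999/0.001 = 999.
Need 4.5ⁿ ≥ 999 ÷ (207/655) = 72705/23.
4.5⁵ = 1845.28125 falls short of 72705/23 but 4.5⁶ = 8303.765625 reaches it, so n = 6.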